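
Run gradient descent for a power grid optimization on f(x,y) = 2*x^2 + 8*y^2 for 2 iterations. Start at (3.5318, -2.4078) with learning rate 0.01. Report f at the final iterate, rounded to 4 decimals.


Gradient descent on f(x,y) = 2*x^2 + 8*y^2.
Starting point: (3.5318, -2.4078), alpha = 0.01
Step 1: grad_x = 2*2*3.5318 = 14.1272, grad_y = 2*8*-2.4078 = -38.5248
  x_1 = 3.5318 - 0.01*14.1272 = 3.3905
  y_1 = -2.4078 - 0.01*-38.5248 = -2.0226
Step 2: grad_x = 2*2*3.3905 = 13.5621, grad_y = 2*8*-2.0226 = -32.3608
  x_2 = 3.3905 - 0.01*13.5621 = 3.2549
  y_2 = -2.0226 - 0.01*-32.3608 = -1.6989
f(3.2549, -1.6989) = 2*3.2549^2 + 8*(-1.6989)^2 = 44.2801


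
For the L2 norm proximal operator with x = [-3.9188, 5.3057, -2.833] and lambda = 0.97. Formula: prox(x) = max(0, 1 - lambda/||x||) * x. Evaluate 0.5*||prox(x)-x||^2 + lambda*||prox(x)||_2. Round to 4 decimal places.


Step 1: Compute ||x||.
||x|| = 7.1787
Step 2: Compute scaling factor.
scale = max(0, 1 - 0.97/7.1787) = 0.8649
Step 3: prox(x) = [-3.3893, 4.5888, -2.4502]
||prox(x)|| = 6.2087
Step 4: Proximal objective.
0.5*||prox-x||^2 = 0.4705
lambda*||prox|| = 6.0224
Total = 6.4929


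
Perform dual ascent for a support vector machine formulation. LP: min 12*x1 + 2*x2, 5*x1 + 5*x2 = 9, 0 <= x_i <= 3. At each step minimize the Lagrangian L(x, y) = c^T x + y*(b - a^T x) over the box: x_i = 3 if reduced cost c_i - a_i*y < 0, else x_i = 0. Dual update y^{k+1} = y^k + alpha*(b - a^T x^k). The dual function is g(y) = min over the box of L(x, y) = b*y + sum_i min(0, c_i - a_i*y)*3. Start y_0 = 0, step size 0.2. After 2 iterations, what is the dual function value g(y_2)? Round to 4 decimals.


Dual ascent for LP: min 12*x1 + 2*x2, 5*x1 + 5*x2 = 9, 0 <= x_i <= 3
Step 1: y^k = 0.0, reduced costs: (12.0, 2.0)
  x^k = (0.0, 0.0), subgradient = b - a^T x = 9.0
  y^{k+1} = 0.0 + 0.2*9.0 = 1.8
Step 2: y^k = 1.8, reduced costs: (3.0, -7.0)
  x^k = (0.0, 3.0), subgradient = b - a^T x = -6.0
  y^{k+1} = 1.8 + 0.2*-6.0 = 0.6
Dual objective at y_2 = 0.6: reduced costs (9.0, -1.0), box minimizer x = (0.0, 3.0)
g(y_2) = b*y + (c1 - a1*y)*x1 + (c2 - a2*y)*x2 = 9*0.6 + 9.0*0.0 + (-1.0)*3.0 = 5.4 + 0.0 - 3.0 = 2.4


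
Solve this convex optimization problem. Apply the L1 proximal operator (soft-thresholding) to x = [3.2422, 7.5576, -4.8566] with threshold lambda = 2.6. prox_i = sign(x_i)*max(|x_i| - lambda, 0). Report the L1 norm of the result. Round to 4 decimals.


Soft-thresholding with lambda = 2.6:
prox(3.2422) = sign(3.2422)*max(|3.2422| - 2.6, 0) = 0.6422
prox(7.5576) = sign(7.5576)*max(|7.5576| - 2.6, 0) = 4.9576
prox(-4.8566) = sign(-4.8566)*max(|-4.8566| - 2.6, 0) = -2.2566
prox(x) = [0.6422, 4.9576, -2.2566]
||prox(x)||_1 = 0.6422 + 4.9576 + 2.2566 = 7.8564


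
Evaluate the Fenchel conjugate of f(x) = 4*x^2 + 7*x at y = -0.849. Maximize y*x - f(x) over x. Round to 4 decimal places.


f*(y) = sup_x {y*x - a*x^2 - b*x} = sup_x {(y-b)*x - a*x^2}
FOC: (y - b) - 2a*x = 0 => x* = (y - b)/(2a)
x* = (-0.849 - 7)/(2*4) = -0.9811
f*(-0.849) = (y-b)^2/(4a) = (-0.849 - 7)^2/(4*4)
= 61.6068/16 = 3.8504


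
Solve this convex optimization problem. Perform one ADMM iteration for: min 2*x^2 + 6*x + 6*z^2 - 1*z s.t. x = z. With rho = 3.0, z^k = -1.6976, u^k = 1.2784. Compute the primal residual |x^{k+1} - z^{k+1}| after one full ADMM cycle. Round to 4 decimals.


ADMM iteration with rho = 3.0, z^k = -1.6976, u^k = 1.2784
Step 1: x-update.
Minimize 2*x^2 + 6*x + (3.0/2)*(x + 1.6976 + 1.2784)^2
FOC: (2*2 + 3.0)*x = -6 + 3.0*(-1.6976 - 1.2784)
x^{k+1} = -2.1326
Step 2: z-update.
Minimize 6*z^2 - 1*z + (3.0/2)*(-2.1326 - z + 1.2784)^2
FOC: (2*6 + 3.0)*z = 1 + 3.0*(-2.1326 + 1.2784)
z^{k+1} = -0.1042
Step 3: u-update.
u^{k+1} = 1.2784 - 2.1326 + 0.1042 = -0.75
Step 4: Primal residual = |-2.1326 + 0.1042| = 2.0284


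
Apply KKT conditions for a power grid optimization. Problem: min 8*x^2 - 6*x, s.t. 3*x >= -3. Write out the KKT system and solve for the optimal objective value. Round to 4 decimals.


Step 1: Try lambda = 0 (constraint inactive).
Stationarity: 2*8*x - 6 = 0
x* = 6/(2*8) = 0.375
Check constraint: 3*0.375 = 1.125 >= -3 -- satisfied.
Step 2: Compute optimal value.
f(x*) = 8*0.375^2 - 6*0.375 = -1.125


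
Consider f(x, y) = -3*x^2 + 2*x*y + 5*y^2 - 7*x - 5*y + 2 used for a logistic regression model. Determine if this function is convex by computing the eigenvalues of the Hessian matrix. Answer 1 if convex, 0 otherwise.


The Hessian of f(x,y) = -3*x^2 + 2*x*y + 5*y^2 - 7*x - 5*y + 2 is:
H = [[-6, 2], [2, 10]]
Trace = -6 + 10 = 4
Determinant = -6*10 - (2)^2 = -64
Discriminant = (4)^2 - 4*-64 = 272.0
Eigenvalues: lambda_1 = -6.2462, lambda_2 = 10.2462
The function is not convex.

0


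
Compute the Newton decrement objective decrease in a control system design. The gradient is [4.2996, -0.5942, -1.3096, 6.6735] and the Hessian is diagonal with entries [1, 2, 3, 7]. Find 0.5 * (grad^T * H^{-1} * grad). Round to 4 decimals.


Step 1: H is diagonal, so H^(-1) * g = [4.2996, -0.2971, -0.4365, 0.9534].
Step 2: g^T H^(-1) g = sum_i g_i^2 / H_ii
  = (4.2996)^2/1 + (-0.5942)^2/2 + (-1.3096)^2/3 + (6.6735)^2/7
  = 18.4866 + 0.1765 + 0.5717 + 6.3622 = 25.597
Step 3: Objective decrease = 0.5 * g^T H^(-1) g = 12.7985


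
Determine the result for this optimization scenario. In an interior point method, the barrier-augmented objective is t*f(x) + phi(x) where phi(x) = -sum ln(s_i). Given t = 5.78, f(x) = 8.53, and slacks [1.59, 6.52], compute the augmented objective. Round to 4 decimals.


Step 1: Compute log-barrier.
ln values: [0.4637, 1.8749]
phi = -(0.4637 + 1.8749) = -2.3386
Step 2: Compute augmented objective.
t*f(x) = 5.78*8.53 = 49.3034
Total = 49.3034 - 2.3386 = 46.9648


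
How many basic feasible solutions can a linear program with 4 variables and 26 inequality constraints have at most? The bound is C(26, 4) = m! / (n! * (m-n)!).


Each vertex corresponds to some choice of n active constraints out of m, so the number of vertices is at most C(m, n) = m! / (n!(m-n)!).
m = 26, n = 4
Numerator: 26 * 25 * 24 * 23
Denominator: 4! = 24
C(26, 4) = 14950


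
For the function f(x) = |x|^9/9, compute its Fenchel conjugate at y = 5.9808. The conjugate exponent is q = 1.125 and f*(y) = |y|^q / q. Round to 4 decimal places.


The conjugate exponent q satisfies 1/p + 1/q = 1.
p = 9, so q = 9/(9 - 1) = 1.125
|y|^q = 5.9808^1.125 = 7.4792
f*(5.9808) = 7.4792 / 1.125 = 6.6482


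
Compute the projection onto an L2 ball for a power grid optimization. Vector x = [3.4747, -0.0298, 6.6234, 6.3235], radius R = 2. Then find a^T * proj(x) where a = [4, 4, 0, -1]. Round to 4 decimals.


Step 1: Compute ||x|| (intermediates to 6 decimals).
||x|| = sqrt(3.4747^2 + (-0.0298)^2 + 6.6234^2 + 6.3235^2) = 9.794412
Step 2: Project.
Since ||x|| > R, scale = R/||x|| = 2/9.794412 = 0.204198, proj(x) = scale * x
proj(x) = [0.709527, -0.006085, 1.352485, 1.291246]
Step 3: Dot product.
a^T * proj(x) = 4*0.709527 + 4*(-0.006085) + 0*1.352485 - 1*1.291246 = 1.5225


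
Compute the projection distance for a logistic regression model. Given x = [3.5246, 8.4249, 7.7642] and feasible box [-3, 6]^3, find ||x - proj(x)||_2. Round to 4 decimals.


Project each component onto [-3, 6].
clip(3.5246) = 3.5246, clip(8.4249) = 6.0, clip(7.7642) = 6.0
Projection = [3.5246, 6.0, 6.0]
Squared diffs: [0.0, 5.8801, 3.1124]
Distance = sqrt(8.9925) = 2.9988


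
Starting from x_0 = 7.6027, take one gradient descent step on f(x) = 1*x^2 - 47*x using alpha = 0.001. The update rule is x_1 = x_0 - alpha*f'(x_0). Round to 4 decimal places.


We compute the gradient at x_0 and apply the update.
f'(x) = 2*x - 47
f'(7.6027) = 2*7.6027 - 47 = -31.7946
x_1 = 7.6027 - 0.001*-31.7946 = 7.6345


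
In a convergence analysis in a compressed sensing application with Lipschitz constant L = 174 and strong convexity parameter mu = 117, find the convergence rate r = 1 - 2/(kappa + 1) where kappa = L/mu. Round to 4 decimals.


Step 1: Compute the condition number.
kappa = L/mu = 174/117 = 1.4872
Step 2: Compute the convergence rate.
r = 1 - 2/(kappa + 1) = 1 - 2*mu/(L + mu) = (L - mu)/(L + mu) = 57/291 = 0.1959


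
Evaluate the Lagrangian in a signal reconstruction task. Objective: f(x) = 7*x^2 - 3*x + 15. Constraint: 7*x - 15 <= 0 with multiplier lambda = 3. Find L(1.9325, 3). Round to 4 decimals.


Step 1: Evaluate f(x).
f(1.9325) = 7*1.9325^2 - 3*1.9325 + 15 = 35.3444
Step 2: Evaluate g(x).
g(1.9325) = 7*1.9325 - 15 = -1.4725
Step 3: Compute Lagrangian.
L = 35.3444 + 3*-1.4725 = 30.9269


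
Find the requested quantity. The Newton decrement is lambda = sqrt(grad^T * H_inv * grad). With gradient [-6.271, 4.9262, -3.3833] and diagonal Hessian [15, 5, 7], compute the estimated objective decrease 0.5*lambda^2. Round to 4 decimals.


Step 1: H is diagonal, so H^(-1) * g = [-0.4181, 0.9852, -0.4833].
Step 2: g^T H^(-1) g = sum_i g_i^2 / H_ii
  = (-6.271)^2/15 + (4.9262)^2/5 + (-3.3833)^2/7
  = 2.6217 + 4.8535 + 1.6352 = 9.1104
Step 3: Objective decrease = 0.5 * g^T H^(-1) g = 4.5552


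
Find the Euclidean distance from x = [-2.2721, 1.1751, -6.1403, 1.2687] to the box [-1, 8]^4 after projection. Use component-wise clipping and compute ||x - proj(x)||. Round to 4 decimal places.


Project each component onto [-1, 8].
clip(-2.2721) = -1.0, clip(1.1751) = 1.1751, clip(-6.1403) = -1.0, clip(1.2687) = 1.2687
Projection = [-1.0, 1.1751, -1.0, 1.2687]
Squared diffs: [1.6182, 0.0, 26.4227, 0.0]
Distance = sqrt(28.0409) = 5.2954


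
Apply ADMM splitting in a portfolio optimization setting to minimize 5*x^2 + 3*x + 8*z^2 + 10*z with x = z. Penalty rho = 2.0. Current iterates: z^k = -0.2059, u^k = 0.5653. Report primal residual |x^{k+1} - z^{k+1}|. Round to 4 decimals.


ADMM iteration with rho = 2.0, z^k = -0.2059, u^k = 0.5653
Step 1: x-update.
Minimize 5*x^2 + 3*x + (2.0/2)*(x + 0.2059 + 0.5653)^2
FOC: (2*5 + 2.0)*x = -3 + 2.0*(-0.2059 - 0.5653)
x^{k+1} = -0.3785
Step 2: z-update.
Minimize 8*z^2 + 10*z + (2.0/2)*(-0.3785 - z + 0.5653)^2
FOC: (2*8 + 2.0)*z = -10 + 2.0*(-0.3785 + 0.5653)
z^{k+1} = -0.5348
Step 3: u-update.
u^{k+1} = 0.5653 - 0.3785 + 0.5348 = 0.7216
Step 4: Primal residual = |-0.3785 + 0.5348| = 0.1563


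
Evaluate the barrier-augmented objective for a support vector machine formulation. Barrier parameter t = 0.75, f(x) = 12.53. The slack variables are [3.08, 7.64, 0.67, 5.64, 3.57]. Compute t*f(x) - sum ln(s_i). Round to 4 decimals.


Step 1: Compute log-barrier.
ln values: [1.1249, 2.0334, -0.4005, 1.7299, 1.2726]
phi = -(1.1249 + 2.0334 - 0.4005 + 1.7299 + 1.2726) = -5.7603
Step 2: Compute augmented objective.
t*f(x) = 0.75*12.53 = 9.3975
Total = 9.3975 - 5.7603 = 3.6372


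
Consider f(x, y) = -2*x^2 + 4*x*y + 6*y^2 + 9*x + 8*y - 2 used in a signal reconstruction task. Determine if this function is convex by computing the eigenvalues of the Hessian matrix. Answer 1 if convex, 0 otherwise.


The Hessian of f(x,y) = -2*x^2 + 4*x*y + 6*y^2 + 9*x + 8*y - 2 is:
H = [[-4, 4], [4, 12]]
Trace = -4 + 12 = 8
Determinant = -4*12 - (4)^2 = -64
Discriminant = (8)^2 - 4*-64 = 320.0
Eigenvalues: lambda_1 = -4.9443, lambda_2 = 12.9443
The function is not convex.

0


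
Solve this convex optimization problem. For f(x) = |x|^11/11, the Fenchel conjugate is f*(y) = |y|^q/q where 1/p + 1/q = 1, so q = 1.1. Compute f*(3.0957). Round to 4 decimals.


The conjugate exponent q satisfies 1/p + 1/q = 1.
p = 11, so q = 11/(11 - 1) = 1.1
|y|^q = 3.0957^1.1 = 3.466
f*(3.0957) = 3.466 / 1.1 = 3.151


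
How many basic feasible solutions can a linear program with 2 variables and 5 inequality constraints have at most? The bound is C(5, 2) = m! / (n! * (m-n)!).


Each vertex corresponds to some choice of n active constraints out of m, so the number of vertices is at most C(m, n) = m! / (n!(m-n)!).
m = 5, n = 2
Numerator: 5 * 4
Denominator: 2! = 2
C(5, 2) = 10


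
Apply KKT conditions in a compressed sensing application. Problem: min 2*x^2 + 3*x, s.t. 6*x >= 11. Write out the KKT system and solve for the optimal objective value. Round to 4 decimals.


Step 1: Try lambda = 0 (constraint inactive).
x_unc = -3/(2*2) = -0.75
Check: 6*-0.75 = -4.5 < 11 -- violated!
Step 2: Constraint must be active: 6*x = 11
x* = 11/6 = 1.8333 (rounded; the exact value 11/6 is used below)
lambda = (2*2*(11/6) + 3)/6 = 1.7222
Step 3: Compute optimal value.
f(x*) = 2*(11/6)^2 + 3*(11/6) = 12.2222


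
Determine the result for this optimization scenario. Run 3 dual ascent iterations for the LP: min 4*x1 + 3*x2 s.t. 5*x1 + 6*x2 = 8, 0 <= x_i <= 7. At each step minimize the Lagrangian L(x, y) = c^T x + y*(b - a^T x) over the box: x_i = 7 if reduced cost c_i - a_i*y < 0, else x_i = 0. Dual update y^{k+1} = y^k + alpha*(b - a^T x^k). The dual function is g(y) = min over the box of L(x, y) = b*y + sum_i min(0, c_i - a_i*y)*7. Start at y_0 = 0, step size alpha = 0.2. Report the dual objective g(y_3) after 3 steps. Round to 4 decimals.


Dual ascent for LP: min 4*x1 + 3*x2, 5*x1 + 6*x2 = 8, 0 <= x_i <= 7
Step 1: y^k = 0.0, reduced costs: (4.0, 3.0)
  x^k = (0.0, 0.0), subgradient = b - a^T x = 8.0
  y^{k+1} = 0.0 + 0.2*8.0 = 1.6
Step 2: y^k = 1.6, reduced costs: (-4.0, -6.6)
  x^k = (7.0, 7.0), subgradient = b - a^T x = -69.0
  y^{k+1} = 1.6 + 0.2*-69.0 = -12.2
Step 3: y^k = -12.2, reduced costs: (65.0, 76.2)
  x^k = (0.0, 0.0), subgradient = b - a^T x = 8.0
  y^{k+1} = -12.2 + 0.2*8.0 = -10.6
Dual objective at y_3 = -10.6: reduced costs (57.0, 66.6), box minimizer x = (0.0, 0.0)
g(y_3) = b*y + (c1 - a1*y)*x1 + (c2 - a2*y)*x2 = 8*(-10.6) + 57.0*0.0 + 66.6*0.0 = -84.8 + 0.0 + 0.0 = -84.8


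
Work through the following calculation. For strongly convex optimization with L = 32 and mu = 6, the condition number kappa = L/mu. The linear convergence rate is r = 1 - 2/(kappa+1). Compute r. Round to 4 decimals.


Step 1: Compute the condition number.
kappa = L/mu = 32/6 = 5.3333
Step 2: Compute the convergence rate.
r = 1 - 2/(kappa + 1) = 1 - 2*mu/(L + mu) = (L - mu)/(L + mu) = 26/38 = 0.6842


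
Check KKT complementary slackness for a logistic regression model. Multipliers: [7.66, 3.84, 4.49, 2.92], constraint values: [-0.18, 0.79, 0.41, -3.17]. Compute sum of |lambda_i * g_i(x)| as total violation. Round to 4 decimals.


KKT complementary slackness check:
lambda_1 * g_1 = 7.66 * -0.18 = -1.3788
lambda_2 * g_2 = 3.84 * 0.79 = 3.0336
lambda_3 * g_3 = 4.49 * 0.41 = 1.8409
lambda_4 * g_4 = 2.92 * -3.17 = -9.2564
Total violation = 1.3788 + 3.0336 + 1.8409 + 9.2564 = 15.5097


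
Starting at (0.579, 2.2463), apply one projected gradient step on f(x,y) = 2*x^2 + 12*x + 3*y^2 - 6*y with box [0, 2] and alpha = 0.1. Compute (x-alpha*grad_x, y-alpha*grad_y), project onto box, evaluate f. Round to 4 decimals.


Step 1: Compute gradient at (0.579, 2.2463).
grad_x = 2*2*0.579 + 12 = 14.316
grad_y = 2*3*2.2463 - 6 = 7.4778
Step 2: Gradient step.
x_raw = 0.579 - 0.1*14.316 = -0.8526
y_raw = 2.2463 - 0.1*7.4778 = 1.4985
Step 3: Project onto [0, 2].
x_proj = clip(-0.8526) = 0.0
y_proj = clip(1.4985) = 1.4985
Step 4: Evaluate f.
f(0.0, 1.4985) = -2.2544


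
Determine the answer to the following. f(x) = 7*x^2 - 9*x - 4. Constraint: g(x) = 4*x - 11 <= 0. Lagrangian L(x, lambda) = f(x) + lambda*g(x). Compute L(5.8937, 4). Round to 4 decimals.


Step 1: Evaluate f(x).
f(5.8937) = 7*5.8937^2 - 9*5.8937 - 4 = 186.1066
Step 2: Evaluate g(x).
g(5.8937) = 4*5.8937 - 11 = 12.5748
Step 3: Compute Lagrangian.
L = 186.1066 + 4*12.5748 = 236.4058


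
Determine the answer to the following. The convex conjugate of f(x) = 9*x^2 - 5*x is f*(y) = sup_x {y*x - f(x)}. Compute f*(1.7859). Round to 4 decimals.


f*(y) = sup_x {y*x - a*x^2 - b*x} = sup_x {(y-b)*x - a*x^2}
FOC: (y - b) - 2a*x = 0 => x* = (y - b)/(2a)
x* = (1.7859 + 5)/(2*9) = 0.377
f*(1.7859) = (y-b)^2/(4a) = (1.7859 + 5)^2/(4*9)
= 46.0484/36 = 1.2791


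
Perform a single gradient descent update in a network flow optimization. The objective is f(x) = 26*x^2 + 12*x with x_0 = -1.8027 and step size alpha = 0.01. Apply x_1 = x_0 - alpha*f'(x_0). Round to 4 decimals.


We compute the gradient at x_0 and apply the update.
f'(x) = 52*x + 12
f'(-1.8027) = 52*-1.8027 + 12 = -81.7404
x_1 = -1.8027 - 0.01*-81.7404 = -0.9853


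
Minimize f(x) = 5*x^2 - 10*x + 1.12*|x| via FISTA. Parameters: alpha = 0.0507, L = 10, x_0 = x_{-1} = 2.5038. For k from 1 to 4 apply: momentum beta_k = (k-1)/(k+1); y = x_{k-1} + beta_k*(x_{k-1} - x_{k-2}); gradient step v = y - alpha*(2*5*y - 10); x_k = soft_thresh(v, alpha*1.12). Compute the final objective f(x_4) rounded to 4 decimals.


FISTA on f(x) = 5*x^2 - 10*x + 1.12*|x|
L = 10, alpha = 0.0507
Iteration 1: beta = 0.0, y = 2.5038 + 0.0*(2.5038 - 2.5038) = 2.5038
  grad(y) = 15.038, v = y - alpha*grad = 1.7414
  prox(v) = soft_thresh(1.7414, 0.0568) = 1.6846
Iteration 2: beta = 0.3333, y = 1.6846 + 0.3333*(1.6846 - 2.5038) = 1.4115
  grad(y) = 4.1152, v = y - alpha*grad = 1.2029
  prox(v) = soft_thresh(1.2029, 0.0568) = 1.1461
Iteration 3: beta = 0.5, y = 1.1461 + 0.5*(1.1461 - 1.6846) = 0.8768
  grad(y) = -1.2315, v = y - alpha*grad = 0.9393
  prox(v) = soft_thresh(0.9393, 0.0568) = 0.8825
Iteration 4: beta = 0.6, y = 0.8825 + 0.6*(0.8825 - 1.1461) = 0.7243
  grad(y) = -2.7565, v = y - alpha*grad = 0.8641
  prox(v) = soft_thresh(0.8641, 0.0568) = 0.8073
f(x_4) = 5*0.8073^2 - 10*0.8073 + 1.12*|0.8073| = -3.9102


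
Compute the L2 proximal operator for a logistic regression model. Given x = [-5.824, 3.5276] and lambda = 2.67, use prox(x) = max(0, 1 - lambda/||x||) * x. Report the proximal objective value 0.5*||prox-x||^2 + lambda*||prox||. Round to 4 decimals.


Step 1: Compute ||x||.
||x|| = 6.809
Step 2: Compute scaling factor.
scale = max(0, 1 - 2.67/6.809) = 0.6079
Step 3: prox(x) = [-3.5403, 2.1443]
||prox(x)|| = 4.139
Step 4: Proximal objective.
0.5*||prox-x||^2 = 3.5645
lambda*||prox|| = 11.0511
Total = 14.6157


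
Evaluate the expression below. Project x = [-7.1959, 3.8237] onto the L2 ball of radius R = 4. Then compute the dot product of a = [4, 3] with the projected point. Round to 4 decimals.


Step 1: Compute ||x|| (intermediates to 6 decimals).
||x|| = sqrt((-7.1959)^2 + 3.8237^2) = 8.148721
Step 2: Project.
Since ||x|| > R, scale = R/||x|| = 4/8.148721 = 0.490875, proj(x) = scale * x
proj(x) = [-3.532287, 1.876959]
Step 3: Dot product.
a^T * proj(x) = 4*(-3.532287) + 3*1.876959 = -8.4983


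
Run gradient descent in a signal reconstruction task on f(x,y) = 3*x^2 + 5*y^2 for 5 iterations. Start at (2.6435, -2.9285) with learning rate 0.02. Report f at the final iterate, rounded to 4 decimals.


Gradient descent on f(x,y) = 3*x^2 + 5*y^2.
Starting point: (2.6435, -2.9285), alpha = 0.02
Step 1: grad_x = 2*3*2.6435 = 15.861, grad_y = 2*5*-2.9285 = -29.285
  x_1 = 2.6435 - 0.02*15.861 = 2.3263
  y_1 = -2.9285 - 0.02*-29.285 = -2.3428
Step 2: grad_x = 2*3*2.3263 = 13.9577, grad_y = 2*5*-2.3428 = -23.428
  x_2 = 2.3263 - 0.02*13.9577 = 2.0471
  y_2 = -2.3428 - 0.02*-23.428 = -1.8742
Step 3: grad_x = 2*3*2.0471 = 12.2828, grad_y = 2*5*-1.8742 = -18.7424
  x_3 = 2.0471 - 0.02*12.2828 = 1.8015
  y_3 = -1.8742 - 0.02*-18.7424 = -1.4994
Step 4: grad_x = 2*3*1.8015 = 10.8088, grad_y = 2*5*-1.4994 = -14.9939
  x_4 = 1.8015 - 0.02*10.8088 = 1.5853
  y_4 = -1.4994 - 0.02*-14.9939 = -1.1995
Step 5: grad_x = 2*3*1.5853 = 9.5118, grad_y = 2*5*-1.1995 = -11.9951
  x_5 = 1.5853 - 0.02*9.5118 = 1.3951
  y_5 = -1.1995 - 0.02*-11.9951 = -0.9596
f(1.3951, -0.9596) = 3*1.3951^2 + 5*(-0.9596)^2 = 10.4428


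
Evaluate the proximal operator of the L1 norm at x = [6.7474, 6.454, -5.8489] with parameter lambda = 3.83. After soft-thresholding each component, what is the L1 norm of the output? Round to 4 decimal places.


Soft-thresholding with lambda = 3.83:
prox(6.7474) = sign(6.7474)*max(|6.7474| - 3.83, 0) = 2.9174
prox(6.454) = sign(6.454)*max(|6.454| - 3.83, 0) = 2.624
prox(-5.8489) = sign(-5.8489)*max(|-5.8489| - 3.83, 0) = -2.0189
prox(x) = [2.9174, 2.624, -2.0189]
||prox(x)||_1 = 2.9174 + 2.624 + 2.0189 = 7.5603


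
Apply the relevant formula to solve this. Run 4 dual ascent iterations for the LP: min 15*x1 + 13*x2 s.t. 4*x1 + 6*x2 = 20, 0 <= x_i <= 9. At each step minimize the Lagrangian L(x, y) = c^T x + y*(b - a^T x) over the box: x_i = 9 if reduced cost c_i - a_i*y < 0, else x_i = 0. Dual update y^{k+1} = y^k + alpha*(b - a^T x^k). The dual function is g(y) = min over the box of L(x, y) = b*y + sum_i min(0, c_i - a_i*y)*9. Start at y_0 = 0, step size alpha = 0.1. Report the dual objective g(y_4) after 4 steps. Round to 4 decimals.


Dual ascent for LP: min 15*x1 + 13*x2, 4*x1 + 6*x2 = 20, 0 <= x_i <= 9
Step 1: y^k = 0.0, reduced costs: (15.0, 13.0)
  x^k = (0.0, 0.0), subgradient = b - a^T x = 20.0
  y^{k+1} = 0.0 + 0.1*20.0 = 2.0
Step 2: y^k = 2.0, reduced costs: (7.0, 1.0)
  x^k = (0.0, 0.0), subgradient = b - a^T x = 20.0
  y^{k+1} = 2.0 + 0.1*20.0 = 4.0
Step 3: y^k = 4.0, reduced costs: (-1.0, -11.0)
  x^k = (9.0, 9.0), subgradient = b - a^T x = -70.0
  y^{k+1} = 4.0 + 0.1*-70.0 = -3.0
Step 4: y^k = -3.0, reduced costs: (27.0, 31.0)
  x^k = (0.0, 0.0), subgradient = b - a^T x = 20.0
  y^{k+1} = -3.0 + 0.1*20.0 = -1.0
Dual objective at y_4 = -1.0: reduced costs (19.0, 19.0), box minimizer x = (0.0, 0.0)
g(y_4) = b*y + (c1 - a1*y)*x1 + (c2 - a2*y)*x2 = 20*(-1.0) + 19.0*0.0 + 19.0*0.0 = -20.0 + 0.0 + 0.0 = -20.0


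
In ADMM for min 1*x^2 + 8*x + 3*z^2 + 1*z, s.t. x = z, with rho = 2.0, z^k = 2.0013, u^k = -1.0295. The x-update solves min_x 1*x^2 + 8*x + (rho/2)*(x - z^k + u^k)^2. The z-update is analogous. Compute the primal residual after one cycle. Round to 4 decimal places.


ADMM iteration with rho = 2.0, z^k = 2.0013, u^k = -1.0295
Step 1: x-update.
Minimize 1*x^2 + 8*x + (2.0/2)*(x - 2.0013 - 1.0295)^2
FOC: (2*1 + 2.0)*x = -8 + 2.0*(2.0013 + 1.0295)
x^{k+1} = -0.4846
Step 2: z-update.
Minimize 3*z^2 + 1*z + (2.0/2)*(-0.4846 - z - 1.0295)^2
FOC: (2*3 + 2.0)*z = -1 + 2.0*(-0.4846 - 1.0295)
z^{k+1} = -0.5035
Step 3: u-update.
u^{k+1} = -1.0295 - 0.4846 + 0.5035 = -1.0106
Step 4: Primal residual = |-0.4846 + 0.5035| = 0.0189


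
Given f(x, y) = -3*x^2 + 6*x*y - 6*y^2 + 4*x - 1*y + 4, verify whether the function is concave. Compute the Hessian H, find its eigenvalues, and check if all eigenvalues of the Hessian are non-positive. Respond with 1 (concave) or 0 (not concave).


The Hessian of f(x,y) = -3*x^2 + 6*x*y - 6*y^2 + 4*x - 1*y + 4 is:
H = [[-6, 6], [6, -12]]
Trace = -6 - 12 = -18
Determinant = -6*-12 - (6)^2 = 36
Discriminant = (-18)^2 - 4*36 = 180.0
Eigenvalues: lambda_1 = -15.7082, lambda_2 = -2.2918
The function is concave.

1


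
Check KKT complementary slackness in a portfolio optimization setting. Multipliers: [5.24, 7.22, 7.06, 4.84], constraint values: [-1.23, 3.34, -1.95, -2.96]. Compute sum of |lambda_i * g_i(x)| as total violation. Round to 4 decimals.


KKT complementary slackness check:
lambda_1 * g_1 = 5.24 * -1.23 = -6.4452
lambda_2 * g_2 = 7.22 * 3.34 = 24.1148
lambda_3 * g_3 = 7.06 * -1.95 = -13.767
lambda_4 * g_4 = 4.84 * -2.96 = -14.3264
Total violation = 6.4452 + 24.1148 + 13.767 + 14.3264 = 58.6534


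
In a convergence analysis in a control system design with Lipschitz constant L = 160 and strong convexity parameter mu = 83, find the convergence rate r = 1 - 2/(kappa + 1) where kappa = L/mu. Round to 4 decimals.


Step 1: Compute the condition number.
kappa = L/mu = 160/83 = 1.9277
Step 2: Compute the convergence rate.
r = 1 - 2/(kappa + 1) = 1 - 2*mu/(L + mu) = (L - mu)/(L + mu) = 77/243 = 0.3169


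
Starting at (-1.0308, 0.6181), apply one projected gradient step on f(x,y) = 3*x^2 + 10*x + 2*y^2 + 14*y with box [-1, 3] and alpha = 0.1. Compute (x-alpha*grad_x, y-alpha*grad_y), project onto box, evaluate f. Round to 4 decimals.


Step 1: Compute gradient at (-1.0308, 0.6181).
grad_x = 2*3*-1.0308 + 10 = 3.8152
grad_y = 2*2*0.6181 + 14 = 16.4724
Step 2: Gradient step.
x_raw = -1.0308 - 0.1*3.8152 = -1.4123
y_raw = 0.6181 - 0.1*16.4724 = -1.0291
Step 3: Project onto [-1, 3].
x_proj = clip(-1.4123) = -1.0
y_proj = clip(-1.0291) = -1.0
Step 4: Evaluate f.
f(-1.0, -1.0) = -19.0


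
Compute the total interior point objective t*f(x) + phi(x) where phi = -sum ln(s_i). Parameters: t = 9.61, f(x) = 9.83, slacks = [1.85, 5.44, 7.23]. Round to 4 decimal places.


Step 1: Compute log-barrier.
ln values: [0.6152, 1.6938, 1.9782]
phi = -(0.6152 + 1.6938 + 1.9782) = -4.2872
Step 2: Compute augmented objective.
t*f(x) = 9.61*9.83 = 94.4663
Total = 94.4663 - 4.2872 = 90.1791


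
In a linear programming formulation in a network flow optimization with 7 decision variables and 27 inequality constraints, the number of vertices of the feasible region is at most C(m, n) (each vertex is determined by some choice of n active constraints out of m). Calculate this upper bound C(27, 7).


Each vertex corresponds to some choice of n active constraints out of m, so the number of vertices is at most C(m, n) = m! / (n!(m-n)!).
m = 27, n = 7
Numerator: 27 * 26 * 25 * 24 * 23 * 22 * 21
Denominator: 7! = 5040
C(27, 7) = 888030


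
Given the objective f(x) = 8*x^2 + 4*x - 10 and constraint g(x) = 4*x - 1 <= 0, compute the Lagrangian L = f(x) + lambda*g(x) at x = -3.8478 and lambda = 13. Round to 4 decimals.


Step 1: Evaluate f(x).
f(-3.8478) = 8*(-3.8478)^2 + 4*(-3.8478) - 10 = 93.0533
Step 2: Evaluate g(x).
g(-3.8478) = 4*-3.8478 - 1 = -16.3912
Step 3: Compute Lagrangian.
L = 93.0533 + 13*-16.3912 = -120.0323


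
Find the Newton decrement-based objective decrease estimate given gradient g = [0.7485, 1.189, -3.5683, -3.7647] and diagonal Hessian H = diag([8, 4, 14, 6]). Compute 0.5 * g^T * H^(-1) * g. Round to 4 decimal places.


Step 1: H is diagonal, so H^(-1) * g = [0.0936, 0.2973, -0.2549, -0.6275].
Step 2: g^T H^(-1) g = sum_i g_i^2 / H_ii
  = (0.7485)^2/8 + (1.189)^2/4 + (-3.5683)^2/14 + (-3.7647)^2/6
  = 0.07 + 0.3534 + 0.9095 + 2.3622 = 3.6951
Step 3: Objective decrease = 0.5 * g^T H^(-1) g = 1.8476


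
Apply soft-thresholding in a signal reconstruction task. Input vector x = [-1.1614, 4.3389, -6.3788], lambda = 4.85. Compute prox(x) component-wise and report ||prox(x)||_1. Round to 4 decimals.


Soft-thresholding with lambda = 4.85:
prox(-1.1614) = sign(-1.1614)*max(|-1.1614| - 4.85, 0) = 0.0
prox(4.3389) = sign(4.3389)*max(|4.3389| - 4.85, 0) = 0.0
prox(-6.3788) = sign(-6.3788)*max(|-6.3788| - 4.85, 0) = -1.5288
prox(x) = [0.0, 0.0, -1.5288]
||prox(x)||_1 = 0.0 + 0.0 + 1.5288 = 1.5288


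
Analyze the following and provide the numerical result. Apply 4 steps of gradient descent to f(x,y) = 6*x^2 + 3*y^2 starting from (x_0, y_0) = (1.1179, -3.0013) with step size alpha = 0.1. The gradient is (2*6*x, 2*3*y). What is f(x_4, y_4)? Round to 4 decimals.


Gradient descent on f(x,y) = 6*x^2 + 3*y^2.
Starting point: (1.1179, -3.0013), alpha = 0.1
Step 1: grad_x = 2*6*1.1179 = 13.4148, grad_y = 2*3*-3.0013 = -18.0078
  x_1 = 1.1179 - 0.1*13.4148 = -0.2236
  y_1 = -3.0013 - 0.1*-18.0078 = -1.2005
Step 2: grad_x = 2*6*-0.2236 = -2.683, grad_y = 2*3*-1.2005 = -7.2031
  x_2 = -0.2236 - 0.1*-2.683 = 0.0447
  y_2 = -1.2005 - 0.1*-7.2031 = -0.4802
Step 3: grad_x = 2*6*0.0447 = 0.5366, grad_y = 2*3*-0.4802 = -2.8812
  x_3 = 0.0447 - 0.1*0.5366 = -0.0089
  y_3 = -0.4802 - 0.1*-2.8812 = -0.1921
Step 4: grad_x = 2*6*-0.0089 = -0.1073, grad_y = 2*3*-0.1921 = -1.1525
  x_4 = -0.0089 - 0.1*-0.1073 = 0.0018
  y_4 = -0.1921 - 0.1*-1.1525 = -0.0768
f(0.0018, -0.0768) = 6*0.0018^2 + 3*(-0.0768)^2 = 0.0177


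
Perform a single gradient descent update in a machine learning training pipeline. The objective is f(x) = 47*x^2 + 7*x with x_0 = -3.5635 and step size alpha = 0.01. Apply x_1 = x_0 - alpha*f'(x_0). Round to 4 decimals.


We compute the gradient at x_0 and apply the update.
f'(x) = 94*x + 7
f'(-3.5635) = 94*-3.5635 + 7 = -327.969
x_1 = -3.5635 - 0.01*-327.969 = -0.2838


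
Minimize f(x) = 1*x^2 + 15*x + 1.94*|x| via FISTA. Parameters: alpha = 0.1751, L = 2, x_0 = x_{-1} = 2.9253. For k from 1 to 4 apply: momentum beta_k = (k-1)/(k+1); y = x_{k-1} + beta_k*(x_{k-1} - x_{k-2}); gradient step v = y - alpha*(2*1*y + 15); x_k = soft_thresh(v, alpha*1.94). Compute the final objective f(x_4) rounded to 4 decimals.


FISTA on f(x) = 1*x^2 + 15*x + 1.94*|x|
L = 2, alpha = 0.1751
Iteration 1: beta = 0.0, y = 2.9253 + 0.0*(2.9253 - 2.9253) = 2.9253
  grad(y) = 20.8506, v = y - alpha*grad = -0.7256
  prox(v) = soft_thresh(-0.7256, 0.3397) = -0.3859
Iteration 2: beta = 0.3333, y = -0.3859 + 0.3333*(-0.3859 - 2.9253) = -1.4897
  grad(y) = 12.0206, v = y - alpha*grad = -3.5945
  prox(v) = soft_thresh(-3.5945, 0.3397) = -3.2548
Iteration 3: beta = 0.5, y = -3.2548 + 0.5*(-3.2548 + 0.3859) = -4.6892
  grad(y) = 5.6215, v = y - alpha*grad = -5.6736
  prox(v) = soft_thresh(-5.6736, 0.3397) = -5.3339
Iteration 4: beta = 0.6, y = -5.3339 + 0.6*(-5.3339 + 3.2548) = -6.5813
  grad(y) = 1.8374, v = y - alpha*grad = -6.903
  prox(v) = soft_thresh(-6.903, 0.3397) = -6.5633
f(x_4) = 1*(-6.5633)^2 + 15*(-6.5633) + 1.94*|-6.5633| = -42.6398


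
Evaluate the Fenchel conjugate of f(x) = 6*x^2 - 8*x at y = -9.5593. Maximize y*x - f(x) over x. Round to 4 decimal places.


f*(y) = sup_x {y*x - a*x^2 - b*x} = sup_x {(y-b)*x - a*x^2}
FOC: (y - b) - 2a*x = 0 => x* = (y - b)/(2a)
x* = (-9.5593 + 8)/(2*6) = -0.1299
f*(-9.5593) = (y-b)^2/(4a) = (-9.5593 + 8)^2/(4*6)
= 2.4314/24 = 0.1013


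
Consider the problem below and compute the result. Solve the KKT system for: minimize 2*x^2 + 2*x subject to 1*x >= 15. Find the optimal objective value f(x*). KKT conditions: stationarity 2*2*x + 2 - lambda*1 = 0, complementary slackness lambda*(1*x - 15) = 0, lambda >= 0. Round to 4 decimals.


Step 1: Try lambda = 0 (constraint inactive).
x_unc = -2/(2*2) = -0.5
Check: 1*-0.5 = -0.5 < 15 -- violated!
Step 2: Constraint must be active: 1*x = 15
x* = 15/1 = 15.0
lambda = (2*2*15.0 + 2)/1 = 62.0
Step 3: Compute optimal value.
f(x*) = 2*15.0^2 + 2*15.0 = 480.0


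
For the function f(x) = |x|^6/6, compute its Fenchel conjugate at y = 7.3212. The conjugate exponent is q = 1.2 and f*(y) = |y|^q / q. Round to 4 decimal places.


The conjugate exponent q satisfies 1/p + 1/q = 1.
p = 6, so q = 6/(6 - 1) = 1.2
|y|^q = 7.3212^1.2 = 10.9018
f*(7.3212) = 10.9018 / 1.2 = 9.0848


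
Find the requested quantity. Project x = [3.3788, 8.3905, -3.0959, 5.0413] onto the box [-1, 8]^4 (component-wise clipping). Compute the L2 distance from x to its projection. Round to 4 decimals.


Project each component onto [-1, 8].
clip(3.3788) = 3.3788, clip(8.3905) = 8.0, clip(-3.0959) = -1.0, clip(5.0413) = 5.0413
Projection = [3.3788, 8.0, -1.0, 5.0413]
Squared diffs: [0.0, 0.1525, 4.3928, 0.0]
Distance = sqrt(4.5453) = 2.132


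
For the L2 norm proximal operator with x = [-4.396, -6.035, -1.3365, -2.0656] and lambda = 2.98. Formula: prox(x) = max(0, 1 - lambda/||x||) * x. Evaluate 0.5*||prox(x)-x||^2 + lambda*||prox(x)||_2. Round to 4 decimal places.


Step 1: Compute ||x||.
||x|| = 7.8612
Step 2: Compute scaling factor.
scale = max(0, 1 - 2.98/7.8612) = 0.6209
Step 3: prox(x) = [-2.7296, -3.7473, -0.8299, -1.2826]
||prox(x)|| = 4.8812
Step 4: Proximal objective.
0.5*||prox-x||^2 = 4.4402
lambda*||prox|| = 14.546
Total = 18.9863


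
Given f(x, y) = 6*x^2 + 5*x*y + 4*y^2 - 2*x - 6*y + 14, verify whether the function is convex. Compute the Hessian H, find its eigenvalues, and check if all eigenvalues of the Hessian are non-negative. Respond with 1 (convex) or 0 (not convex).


The Hessian of f(x,y) = 6*x^2 + 5*x*y + 4*y^2 - 2*x - 6*y + 14 is:
H = [[12, 5], [5, 8]]
Trace = 12 + 8 = 20
Determinant = 12*8 - (5)^2 = 71
Discriminant = (20)^2 - 4*71 = 116.0
Eigenvalues: lambda_1 = 4.6148, lambda_2 = 15.3852
The function is convex.

1


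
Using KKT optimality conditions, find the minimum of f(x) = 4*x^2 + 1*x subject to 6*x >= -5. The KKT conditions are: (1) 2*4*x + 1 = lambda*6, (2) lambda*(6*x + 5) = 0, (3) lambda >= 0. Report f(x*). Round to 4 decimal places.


Step 1: Try lambda = 0 (constraint inactive).
Stationarity: 2*4*x + 1 = 0
x* = -1/(2*4) = -0.125
Check constraint: 6*-0.125 = -0.75 >= -5 -- satisfied.
Step 2: Compute optimal value.
f(x*) = 4*(-0.125)^2 + 1*(-0.125) = -0.0625


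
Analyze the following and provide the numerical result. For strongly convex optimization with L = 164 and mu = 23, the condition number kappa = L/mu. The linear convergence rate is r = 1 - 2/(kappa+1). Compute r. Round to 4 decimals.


Step 1: Compute the condition number.
kappa = L/mu = 164/23 = 7.1304
Step 2: Compute the convergence rate.
r = 1 - 2/(kappa + 1) = 1 - 2*mu/(L + mu) = (L - mu)/(L + mu) = 141/187 = 0.754


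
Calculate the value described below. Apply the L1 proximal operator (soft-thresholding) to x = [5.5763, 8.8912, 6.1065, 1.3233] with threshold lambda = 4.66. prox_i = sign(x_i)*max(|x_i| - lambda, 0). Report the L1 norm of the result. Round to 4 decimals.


Soft-thresholding with lambda = 4.66:
prox(5.5763) = sign(5.5763)*max(|5.5763| - 4.66, 0) = 0.9163
prox(8.8912) = sign(8.8912)*max(|8.8912| - 4.66, 0) = 4.2312
prox(6.1065) = sign(6.1065)*max(|6.1065| - 4.66, 0) = 1.4465
prox(1.3233) = sign(1.3233)*max(|1.3233| - 4.66, 0) = 0.0
prox(x) = [0.9163, 4.2312, 1.4465, 0.0]
||prox(x)||_1 = 0.9163 + 4.2312 + 1.4465 + 0.0 = 6.594


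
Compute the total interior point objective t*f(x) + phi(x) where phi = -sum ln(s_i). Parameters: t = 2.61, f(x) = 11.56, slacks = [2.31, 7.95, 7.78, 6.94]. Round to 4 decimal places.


Step 1: Compute log-barrier.
ln values: [0.8372, 2.0732, 2.0516, 1.9373]
phi = -(0.8372 + 2.0732 + 2.0516 + 1.9373) = -6.8993
Step 2: Compute augmented objective.
t*f(x) = 2.61*11.56 = 30.1716
Total = 30.1716 - 6.8993 = 23.2723


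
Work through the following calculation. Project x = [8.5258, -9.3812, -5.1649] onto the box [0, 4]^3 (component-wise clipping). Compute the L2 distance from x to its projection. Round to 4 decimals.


Project each component onto [0, 4].
clip(8.5258) = 4.0, clip(-9.3812) = 0.0, clip(-5.1649) = 0.0
Projection = [4.0, 0.0, 0.0]
Squared diffs: [20.4829, 88.0069, 26.6762]
Distance = sqrt(135.166) = 11.6261


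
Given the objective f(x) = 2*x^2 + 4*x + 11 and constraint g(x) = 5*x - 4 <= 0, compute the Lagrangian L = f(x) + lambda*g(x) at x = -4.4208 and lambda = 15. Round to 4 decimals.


Step 1: Evaluate f(x).
f(-4.4208) = 2*(-4.4208)^2 + 4*(-4.4208) + 11 = 32.4037
Step 2: Evaluate g(x).
g(-4.4208) = 5*-4.4208 - 4 = -26.104
Step 3: Compute Lagrangian.
L = 32.4037 + 15*-26.104 = -359.1563


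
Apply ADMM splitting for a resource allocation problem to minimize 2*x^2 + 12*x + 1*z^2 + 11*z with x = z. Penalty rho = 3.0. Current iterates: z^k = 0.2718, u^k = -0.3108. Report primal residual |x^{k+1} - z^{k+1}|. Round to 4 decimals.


ADMM iteration with rho = 3.0, z^k = 0.2718, u^k = -0.3108
Step 1: x-update.
Minimize 2*x^2 + 12*x + (3.0/2)*(x - 0.2718 - 0.3108)^2
FOC: (2*2 + 3.0)*x = -12 + 3.0*(0.2718 + 0.3108)
x^{k+1} = -1.4646
Step 2: z-update.
Minimize 1*z^2 + 11*z + (3.0/2)*(-1.4646 - z - 0.3108)^2
FOC: (2*1 + 3.0)*z = -11 + 3.0*(-1.4646 - 0.3108)
z^{k+1} = -3.2652
Step 3: u-update.
u^{k+1} = -0.3108 - 1.4646 + 3.2652 = 1.4898
Step 4: Primal residual = |-1.4646 + 3.2652| = 1.8006


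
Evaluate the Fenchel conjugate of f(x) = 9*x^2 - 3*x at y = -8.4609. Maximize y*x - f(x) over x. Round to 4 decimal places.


f*(y) = sup_x {y*x - a*x^2 - b*x} = sup_x {(y-b)*x - a*x^2}
FOC: (y - b) - 2a*x = 0 => x* = (y - b)/(2a)
x* = (-8.4609 + 3)/(2*9) = -0.3034
f*(-8.4609) = (y-b)^2/(4a) = (-8.4609 + 3)^2/(4*9)
= 29.8214/36 = 0.8284


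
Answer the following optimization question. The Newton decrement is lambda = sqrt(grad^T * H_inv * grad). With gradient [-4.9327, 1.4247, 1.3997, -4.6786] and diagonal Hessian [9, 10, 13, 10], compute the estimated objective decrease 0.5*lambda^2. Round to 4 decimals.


Step 1: H is diagonal, so H^(-1) * g = [-0.5481, 0.1425, 0.1077, -0.4679].
Step 2: g^T H^(-1) g = sum_i g_i^2 / H_ii
  = (-4.9327)^2/9 + (1.4247)^2/10 + (1.3997)^2/13 + (-4.6786)^2/10
  = 2.7035 + 0.203 + 0.1507 + 2.1889 = 5.2461
Step 3: Objective decrease = 0.5 * g^T H^(-1) g = 2.6231


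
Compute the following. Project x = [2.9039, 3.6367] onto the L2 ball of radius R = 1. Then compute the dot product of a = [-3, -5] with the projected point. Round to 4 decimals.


Step 1: Compute ||x|| (intermediates to 6 decimals).
||x|| = sqrt(2.9039^2 + 3.6367^2) = 4.65384
Step 2: Project.
Since ||x|| > R, scale = R/||x|| = 1/4.65384 = 0.214876, proj(x) = scale * x
proj(x) = [0.623978, 0.78144]
Step 3: Dot product.
a^T * proj(x) = -3*0.623978 - 5*0.78144 = -5.7791


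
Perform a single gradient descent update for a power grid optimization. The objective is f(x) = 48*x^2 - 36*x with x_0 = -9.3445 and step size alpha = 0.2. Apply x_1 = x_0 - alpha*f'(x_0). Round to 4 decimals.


We compute the gradient at x_0 and apply the update.
f'(x) = 96*x - 36
f'(-9.3445) = 96*-9.3445 - 36 = -933.072
x_1 = -9.3445 - 0.2*-933.072 = 177.2699


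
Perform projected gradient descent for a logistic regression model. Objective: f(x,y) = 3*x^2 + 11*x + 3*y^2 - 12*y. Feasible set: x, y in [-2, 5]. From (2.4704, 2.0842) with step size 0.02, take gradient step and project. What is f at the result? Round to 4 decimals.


Step 1: Compute gradient at (2.4704, 2.0842).
grad_x = 2*3*2.4704 + 11 = 25.8224
grad_y = 2*3*2.0842 - 12 = 0.5052
Step 2: Gradient step.
x_raw = 2.4704 - 0.02*25.8224 = 1.954
y_raw = 2.0842 - 0.02*0.5052 = 2.0741
Step 3: Project onto [-2, 5].
x_proj = clip(1.954) = 1.954
y_proj = clip(2.0741) = 2.0741
Step 4: Evaluate f.
f(1.954, 2.0741) = 20.9637


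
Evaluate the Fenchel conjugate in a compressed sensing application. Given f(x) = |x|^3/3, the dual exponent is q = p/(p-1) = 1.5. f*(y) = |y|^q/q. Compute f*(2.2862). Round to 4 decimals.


The conjugate exponent q satisfies 1/p + 1/q = 1.
p = 3, so q = 3/(3 - 1) = 1.5
|y|^q = 2.2862^1.5 = 3.4568
f*(2.2862) = 3.4568 / 1.5 = 2.3045


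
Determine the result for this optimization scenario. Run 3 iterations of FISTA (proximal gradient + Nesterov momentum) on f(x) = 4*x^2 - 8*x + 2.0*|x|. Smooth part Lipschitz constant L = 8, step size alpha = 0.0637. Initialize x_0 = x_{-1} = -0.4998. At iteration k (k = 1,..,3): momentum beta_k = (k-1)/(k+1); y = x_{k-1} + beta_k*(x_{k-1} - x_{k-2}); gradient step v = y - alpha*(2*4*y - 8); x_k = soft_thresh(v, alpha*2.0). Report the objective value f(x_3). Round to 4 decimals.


FISTA on f(x) = 4*x^2 - 8*x + 2.0*|x|
L = 8, alpha = 0.0637
Iteration 1: beta = 0.0, y = -0.4998 + 0.0*(-0.4998 + 0.4998) = -0.4998
  grad(y) = -11.9984, v = y - alpha*grad = 0.2645
  prox(v) = soft_thresh(0.2645, 0.1274) = 0.1371
Iteration 2: beta = 0.3333, y = 0.1371 + 0.3333*(0.1371 + 0.4998) = 0.3494
  grad(y) = -5.2048, v = y - alpha*grad = 0.6809
  prox(v) = soft_thresh(0.6809, 0.1274) = 0.5535
Iteration 3: beta = 0.5, y = 0.5535 + 0.5*(0.5535 - 0.1371) = 0.7618
  grad(y) = -1.9059, v = y - alpha*grad = 0.8832
  prox(v) = soft_thresh(0.8832, 0.1274) = 0.7558
f(x_3) = 4*0.7558^2 - 8*0.7558 + 2.0*|0.7558| = -2.2499


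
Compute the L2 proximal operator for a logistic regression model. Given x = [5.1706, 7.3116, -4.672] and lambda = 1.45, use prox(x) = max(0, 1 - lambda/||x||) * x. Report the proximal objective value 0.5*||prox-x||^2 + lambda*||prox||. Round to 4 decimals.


Step 1: Compute ||x||.
||x|| = 10.1006
Step 2: Compute scaling factor.
scale = max(0, 1 - 1.45/10.1006) = 0.8564
Step 3: prox(x) = [4.4283, 6.262, -4.0013]
||prox(x)|| = 8.6506
Step 4: Proximal objective.
0.5*||prox-x||^2 = 1.0513
lambda*||prox|| = 12.5434
Total = 13.5946


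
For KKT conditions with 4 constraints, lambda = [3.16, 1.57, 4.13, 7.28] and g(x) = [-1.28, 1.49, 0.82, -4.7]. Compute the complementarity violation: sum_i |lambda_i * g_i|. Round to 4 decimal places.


KKT complementary slackness check:
lambda_1 * g_1 = 3.16 * -1.28 = -4.0448
lambda_2 * g_2 = 1.57 * 1.49 = 2.3393
lambda_3 * g_3 = 4.13 * 0.82 = 3.3866
lambda_4 * g_4 = 7.28 * -4.7 = -34.216
Total violation = 4.0448 + 2.3393 + 3.3866 + 34.216 = 43.9867


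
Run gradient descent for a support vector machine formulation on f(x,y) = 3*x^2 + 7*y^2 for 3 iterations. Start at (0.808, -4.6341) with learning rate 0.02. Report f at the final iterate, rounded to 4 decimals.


Gradient descent on f(x,y) = 3*x^2 + 7*y^2.
Starting point: (0.808, -4.6341), alpha = 0.02
Step 1: grad_x = 2*3*0.808 = 4.848, grad_y = 2*7*-4.6341 = -64.8774
  x_1 = 0.808 - 0.02*4.848 = 0.711
  y_1 = -4.6341 - 0.02*-64.8774 = -3.3366
Step 2: grad_x = 2*3*0.711 = 4.2662, grad_y = 2*7*-3.3366 = -46.7117
  x_2 = 0.711 - 0.02*4.2662 = 0.6257
  y_2 = -3.3366 - 0.02*-46.7117 = -2.4023
Step 3: grad_x = 2*3*0.6257 = 3.7543, grad_y = 2*7*-2.4023 = -33.6324
  x_3 = 0.6257 - 0.02*3.7543 = 0.5506
  y_3 = -2.4023 - 0.02*-33.6324 = -1.7297
f(0.5506, -1.7297) = 3*0.5506^2 + 7*(-1.7297)^2 = 21.8519
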